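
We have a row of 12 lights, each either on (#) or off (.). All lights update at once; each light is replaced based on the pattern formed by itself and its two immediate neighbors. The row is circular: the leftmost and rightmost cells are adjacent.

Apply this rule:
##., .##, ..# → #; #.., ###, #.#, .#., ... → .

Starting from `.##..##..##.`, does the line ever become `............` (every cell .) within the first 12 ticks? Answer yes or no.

tick 1: ###.###.###.
tick 2: #.#.#.#.#.#.
tick 3: ............
all cells are . at tick 3

yes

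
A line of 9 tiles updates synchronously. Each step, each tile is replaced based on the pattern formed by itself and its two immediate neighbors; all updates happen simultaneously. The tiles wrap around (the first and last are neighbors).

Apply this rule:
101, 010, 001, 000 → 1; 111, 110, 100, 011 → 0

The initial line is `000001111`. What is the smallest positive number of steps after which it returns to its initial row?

011110000
100000111
001111000
110000011
000111100
111000001
000011110
111100000
000001111

9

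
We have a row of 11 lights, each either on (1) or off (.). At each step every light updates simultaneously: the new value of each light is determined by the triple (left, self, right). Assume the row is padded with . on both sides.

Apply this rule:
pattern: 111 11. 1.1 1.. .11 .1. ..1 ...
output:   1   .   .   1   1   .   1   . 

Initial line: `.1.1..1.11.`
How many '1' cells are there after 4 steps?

step 1: 1...11..1.1
step 2: .1.11.11...
step 3: 1..1..1.1..
step 4: .11.11...1.
count of 1: 5

5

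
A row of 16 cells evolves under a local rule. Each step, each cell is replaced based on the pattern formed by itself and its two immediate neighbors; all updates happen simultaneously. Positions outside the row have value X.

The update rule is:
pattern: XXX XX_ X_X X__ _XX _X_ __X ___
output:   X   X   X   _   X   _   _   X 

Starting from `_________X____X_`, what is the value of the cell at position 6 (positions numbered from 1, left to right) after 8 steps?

X

_XXXXXXX___XX__X
XXXXXXXX_X_XX__X
XXXXXXXXX_XXX__X
XXXXXXXXXXXXX__X
XXXXXXXXXXXXX__X  (fixed point — unchanged through step 8)
position 6 holds X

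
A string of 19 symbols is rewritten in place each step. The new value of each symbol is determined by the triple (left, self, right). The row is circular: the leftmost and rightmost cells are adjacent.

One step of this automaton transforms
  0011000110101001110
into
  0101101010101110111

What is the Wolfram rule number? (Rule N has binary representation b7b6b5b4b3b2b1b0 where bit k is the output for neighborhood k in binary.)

214

position 16: 111 → 1  (bit 7 = 1)
position 3: 110 → 1  (bit 6 = 1)
position 9: 101 → 0  (bit 5 = 0)
position 4: 100 → 1  (bit 4 = 1)
position 2: 011 → 0  (bit 3 = 0)
position 10: 010 → 1  (bit 2 = 1)
position 1: 001 → 1  (bit 1 = 1)
position 0: 000 → 0  (bit 0 = 0)
bits b7..b0 = 11010110 = 214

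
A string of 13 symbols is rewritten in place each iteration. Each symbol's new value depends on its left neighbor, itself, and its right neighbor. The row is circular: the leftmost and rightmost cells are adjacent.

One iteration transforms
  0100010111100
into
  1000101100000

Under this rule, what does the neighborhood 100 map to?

0

At position 2 the neighborhood is 100; the next row has 0 there.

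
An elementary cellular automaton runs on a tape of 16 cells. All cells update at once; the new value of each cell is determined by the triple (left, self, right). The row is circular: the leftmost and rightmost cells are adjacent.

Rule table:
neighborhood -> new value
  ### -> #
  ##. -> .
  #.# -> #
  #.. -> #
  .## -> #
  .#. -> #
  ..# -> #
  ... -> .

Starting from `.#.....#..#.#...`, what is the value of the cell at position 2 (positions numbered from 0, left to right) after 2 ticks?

.

###...########..
##.#.########.##
position 2 holds .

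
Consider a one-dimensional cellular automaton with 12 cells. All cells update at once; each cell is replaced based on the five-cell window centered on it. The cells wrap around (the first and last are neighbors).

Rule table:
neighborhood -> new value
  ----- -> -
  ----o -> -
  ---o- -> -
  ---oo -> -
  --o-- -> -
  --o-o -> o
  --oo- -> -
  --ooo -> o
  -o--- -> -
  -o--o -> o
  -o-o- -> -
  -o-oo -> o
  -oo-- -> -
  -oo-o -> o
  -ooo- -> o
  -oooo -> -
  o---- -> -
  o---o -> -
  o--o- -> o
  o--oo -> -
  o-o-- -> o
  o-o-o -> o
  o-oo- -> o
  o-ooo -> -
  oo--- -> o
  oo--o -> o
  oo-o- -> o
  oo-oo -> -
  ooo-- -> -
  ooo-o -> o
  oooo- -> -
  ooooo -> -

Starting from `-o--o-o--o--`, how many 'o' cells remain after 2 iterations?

iteration 1: --ooo-ooo---
iteration 2: --ooo--o-o--
count of o: 5

5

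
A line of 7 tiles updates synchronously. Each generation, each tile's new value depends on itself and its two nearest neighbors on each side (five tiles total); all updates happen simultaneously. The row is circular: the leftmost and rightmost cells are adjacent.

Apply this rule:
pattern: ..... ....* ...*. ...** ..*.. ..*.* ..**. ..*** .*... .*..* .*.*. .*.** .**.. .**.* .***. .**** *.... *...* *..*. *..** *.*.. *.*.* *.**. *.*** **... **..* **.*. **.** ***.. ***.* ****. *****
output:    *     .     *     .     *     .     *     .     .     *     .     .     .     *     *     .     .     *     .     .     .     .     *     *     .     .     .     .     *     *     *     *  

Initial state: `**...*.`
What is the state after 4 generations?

*..**..

*..**..
**.*...
**...*.  (repeats generation 0; period 3)
generation 4: *..**..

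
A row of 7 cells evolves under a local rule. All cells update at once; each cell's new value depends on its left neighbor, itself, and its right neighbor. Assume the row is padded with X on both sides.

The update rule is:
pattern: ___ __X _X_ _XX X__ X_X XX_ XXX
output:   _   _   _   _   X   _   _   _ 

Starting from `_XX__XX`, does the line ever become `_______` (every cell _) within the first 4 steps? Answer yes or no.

no

___X___
X___X__
_X___X_
__X____
step 4 is __X____, still not uniform _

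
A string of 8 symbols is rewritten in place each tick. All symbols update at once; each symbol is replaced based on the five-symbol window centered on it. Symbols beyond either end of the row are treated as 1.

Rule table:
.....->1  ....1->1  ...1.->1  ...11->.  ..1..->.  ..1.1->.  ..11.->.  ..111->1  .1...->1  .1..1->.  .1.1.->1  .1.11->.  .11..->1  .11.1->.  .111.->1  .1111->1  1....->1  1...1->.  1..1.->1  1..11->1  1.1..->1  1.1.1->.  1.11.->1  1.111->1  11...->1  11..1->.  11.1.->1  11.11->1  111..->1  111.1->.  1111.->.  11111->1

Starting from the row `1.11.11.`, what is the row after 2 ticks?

11.11.11

.11.11.1
11.11.11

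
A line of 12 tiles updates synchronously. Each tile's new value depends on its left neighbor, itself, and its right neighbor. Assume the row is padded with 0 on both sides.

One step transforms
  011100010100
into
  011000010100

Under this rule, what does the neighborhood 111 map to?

1

At position 2 the neighborhood is 111; the next row has 1 there.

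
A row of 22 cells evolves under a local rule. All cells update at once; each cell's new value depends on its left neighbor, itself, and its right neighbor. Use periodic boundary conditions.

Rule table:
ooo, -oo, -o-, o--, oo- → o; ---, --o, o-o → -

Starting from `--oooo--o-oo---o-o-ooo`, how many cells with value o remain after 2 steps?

o-ooooo-o-ooo--o-o-ooo
o-ooooo-o-oooo-o-o-ooo
count of o: 16

16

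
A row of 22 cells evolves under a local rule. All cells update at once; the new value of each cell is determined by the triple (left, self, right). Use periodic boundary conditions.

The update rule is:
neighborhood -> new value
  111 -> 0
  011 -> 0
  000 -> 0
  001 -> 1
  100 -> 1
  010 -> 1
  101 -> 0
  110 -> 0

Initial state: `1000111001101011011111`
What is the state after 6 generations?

generation 1: 0101000110001000000000
generation 2: 1101101001011100000000
generation 3: 0000001111000010000001
generation 4: 1000010000100111000011
generation 5: 0100111001111000100100
generation 6: 1111000110000101111110

1111000110000101111110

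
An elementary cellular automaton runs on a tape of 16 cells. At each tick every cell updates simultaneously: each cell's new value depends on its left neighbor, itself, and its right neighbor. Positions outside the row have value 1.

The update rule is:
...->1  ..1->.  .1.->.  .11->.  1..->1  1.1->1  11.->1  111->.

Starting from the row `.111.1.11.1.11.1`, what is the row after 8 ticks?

1..11.1.11.1.11.
11..11.1.11.1.11
.11..11.1.11.1..
1.11..11.1.11.1.
11.11..11.1.11.1
.11.11..11.1.11.
1.11.11..11.1.11
11.11.11..11.1..

11.11.11..11.1..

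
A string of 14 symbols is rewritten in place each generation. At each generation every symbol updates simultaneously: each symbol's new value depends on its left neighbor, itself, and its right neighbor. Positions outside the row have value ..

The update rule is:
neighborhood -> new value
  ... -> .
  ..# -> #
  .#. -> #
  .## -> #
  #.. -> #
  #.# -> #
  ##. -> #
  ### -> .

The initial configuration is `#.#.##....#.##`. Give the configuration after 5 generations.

generation 1: #######..#####
generation 2: #.....####...#
generation 3: ##...##..##.##
generation 4: ###.##########
generation 5: #.###........#

#.###........#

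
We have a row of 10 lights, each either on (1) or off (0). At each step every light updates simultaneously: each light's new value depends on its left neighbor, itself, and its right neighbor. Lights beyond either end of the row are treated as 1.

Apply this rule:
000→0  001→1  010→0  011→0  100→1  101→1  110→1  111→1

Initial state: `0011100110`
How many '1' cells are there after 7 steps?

1101111011
1110111101
1111011110
1111101111
1111110111
1111111011
1111111101
count of 1: 9

9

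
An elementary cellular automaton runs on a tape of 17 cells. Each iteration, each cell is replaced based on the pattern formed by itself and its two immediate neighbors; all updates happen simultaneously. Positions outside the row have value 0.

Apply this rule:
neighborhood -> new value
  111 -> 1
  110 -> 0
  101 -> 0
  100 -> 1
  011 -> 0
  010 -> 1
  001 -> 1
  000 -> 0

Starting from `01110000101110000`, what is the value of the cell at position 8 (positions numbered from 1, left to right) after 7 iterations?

1

10101001100101000
10101110011101100
10100101101000010
10111100001100111
10011010010011010
11100011111100011
01010101111010100
position 8 holds 1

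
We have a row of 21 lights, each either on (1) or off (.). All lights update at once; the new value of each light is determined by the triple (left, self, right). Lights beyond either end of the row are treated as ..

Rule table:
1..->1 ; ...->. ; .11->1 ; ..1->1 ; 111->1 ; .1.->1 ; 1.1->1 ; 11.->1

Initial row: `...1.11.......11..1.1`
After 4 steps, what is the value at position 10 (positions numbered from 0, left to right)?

step 1: ..111111.....11111111
step 2: .11111111...111111111
step 3: 1111111111.1111111111
step 4: 111111111111111111111
position 10 holds 1

1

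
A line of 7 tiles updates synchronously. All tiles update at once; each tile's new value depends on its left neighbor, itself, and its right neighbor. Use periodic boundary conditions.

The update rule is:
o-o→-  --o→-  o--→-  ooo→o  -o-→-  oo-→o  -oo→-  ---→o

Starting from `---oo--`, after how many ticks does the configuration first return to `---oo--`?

oo--o-o
oo-----
-o-ooo-
----oo-
ooo--o-
-oo----
--o-ooo
-----oo
-ooo--o
--oo---
o--o-oo
o-----o
o-ooo--
---oo--

14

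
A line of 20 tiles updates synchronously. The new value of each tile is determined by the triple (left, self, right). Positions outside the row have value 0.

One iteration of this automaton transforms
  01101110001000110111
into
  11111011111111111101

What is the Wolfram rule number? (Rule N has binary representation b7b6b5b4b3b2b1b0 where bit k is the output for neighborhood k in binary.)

position 5: 111 → 0  (bit 7 = 0)
position 2: 110 → 1  (bit 6 = 1)
position 3: 101 → 1  (bit 5 = 1)
position 7: 100 → 1  (bit 4 = 1)
position 1: 011 → 1  (bit 3 = 1)
position 10: 010 → 1  (bit 2 = 1)
position 0: 001 → 1  (bit 1 = 1)
position 8: 000 → 1  (bit 0 = 1)
bits b7..b0 = 01111111 = 127

127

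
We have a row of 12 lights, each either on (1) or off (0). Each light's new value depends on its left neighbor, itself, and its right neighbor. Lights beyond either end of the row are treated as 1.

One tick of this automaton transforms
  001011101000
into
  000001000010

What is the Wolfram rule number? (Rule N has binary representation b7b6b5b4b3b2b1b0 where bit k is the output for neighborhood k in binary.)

129

position 5: 111 → 1  (bit 7 = 1)
position 6: 110 → 0  (bit 6 = 0)
position 3: 101 → 0  (bit 5 = 0)
position 0: 100 → 0  (bit 4 = 0)
position 4: 011 → 0  (bit 3 = 0)
position 2: 010 → 0  (bit 2 = 0)
position 1: 001 → 0  (bit 1 = 0)
position 10: 000 → 1  (bit 0 = 1)
bits b7..b0 = 10000001 = 129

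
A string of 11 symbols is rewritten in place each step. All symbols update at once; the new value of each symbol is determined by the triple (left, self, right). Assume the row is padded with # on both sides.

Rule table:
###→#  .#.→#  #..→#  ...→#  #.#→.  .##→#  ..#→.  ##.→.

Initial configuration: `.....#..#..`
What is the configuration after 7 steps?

.#.#.##.##.

####.##.##.
###..#..#..
##.#.##.##.
#..#.#..#..
.#.#.##.##.
.#.#.#..#..
.#.#.##.##.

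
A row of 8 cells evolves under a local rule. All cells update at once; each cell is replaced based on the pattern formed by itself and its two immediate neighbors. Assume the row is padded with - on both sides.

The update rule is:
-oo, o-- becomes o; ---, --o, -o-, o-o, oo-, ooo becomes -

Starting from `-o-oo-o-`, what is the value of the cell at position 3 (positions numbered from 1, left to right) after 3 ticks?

---o---o
----o---
-----o--
position 3 holds -

-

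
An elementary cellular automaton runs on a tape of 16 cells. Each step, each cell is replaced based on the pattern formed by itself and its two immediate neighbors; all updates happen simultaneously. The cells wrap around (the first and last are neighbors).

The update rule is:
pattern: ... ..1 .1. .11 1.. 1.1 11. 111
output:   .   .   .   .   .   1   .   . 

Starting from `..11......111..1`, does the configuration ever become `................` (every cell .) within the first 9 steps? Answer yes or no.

yes

step 1: ................
all cells are . at step 1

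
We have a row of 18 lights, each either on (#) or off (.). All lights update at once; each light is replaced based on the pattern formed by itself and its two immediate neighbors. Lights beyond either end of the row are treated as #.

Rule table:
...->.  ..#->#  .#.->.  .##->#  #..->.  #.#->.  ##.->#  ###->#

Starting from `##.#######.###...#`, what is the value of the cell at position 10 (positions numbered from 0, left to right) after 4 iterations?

iteration 1: ##.#######.###..##
iteration 2: ##.#######.###.###
iteration 3: ##.#######.###.###  (fixed point — unchanged through iteration 4)
position 10 holds .

.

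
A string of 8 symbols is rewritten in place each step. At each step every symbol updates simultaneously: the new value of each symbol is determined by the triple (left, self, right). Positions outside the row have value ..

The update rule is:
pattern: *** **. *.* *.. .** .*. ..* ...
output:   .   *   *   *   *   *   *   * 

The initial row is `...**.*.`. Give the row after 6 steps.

*......*

********
*......*
********  (repeats step 1; period 2)
step 6: *......*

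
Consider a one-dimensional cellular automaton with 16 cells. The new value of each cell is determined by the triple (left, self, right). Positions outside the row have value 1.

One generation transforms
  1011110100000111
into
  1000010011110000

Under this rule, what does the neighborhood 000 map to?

1

At position 9 the neighborhood is 000; the next row has 1 there.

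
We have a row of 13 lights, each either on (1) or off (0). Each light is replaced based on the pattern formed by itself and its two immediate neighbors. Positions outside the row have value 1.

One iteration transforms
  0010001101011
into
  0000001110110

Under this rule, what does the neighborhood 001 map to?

At position 1 the neighborhood is 001; the next row has 0 there.

0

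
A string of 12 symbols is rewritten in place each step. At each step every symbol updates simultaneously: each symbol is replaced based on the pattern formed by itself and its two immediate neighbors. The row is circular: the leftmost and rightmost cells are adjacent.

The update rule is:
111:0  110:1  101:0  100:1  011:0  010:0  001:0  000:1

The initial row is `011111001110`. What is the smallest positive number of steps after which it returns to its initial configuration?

000001100011
111100111001
000110001100
110011100111
011000110000
001110011111
100011000001
111001111100
001100000110
100111110011
110000011000
011111001110

12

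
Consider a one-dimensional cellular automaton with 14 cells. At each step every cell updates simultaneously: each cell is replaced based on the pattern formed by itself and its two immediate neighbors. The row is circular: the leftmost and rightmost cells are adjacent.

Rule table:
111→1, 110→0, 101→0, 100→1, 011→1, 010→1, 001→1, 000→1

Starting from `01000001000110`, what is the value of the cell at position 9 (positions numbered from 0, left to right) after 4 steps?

0

step 1: 11111111111101
step 2: 11111111111001
step 3: 11111111110111
step 4: 11111111100111
position 9 holds 0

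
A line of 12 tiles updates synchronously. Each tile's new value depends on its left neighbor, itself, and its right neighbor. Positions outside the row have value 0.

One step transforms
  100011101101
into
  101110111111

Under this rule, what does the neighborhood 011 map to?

1

At position 4 the neighborhood is 011; the next row has 1 there.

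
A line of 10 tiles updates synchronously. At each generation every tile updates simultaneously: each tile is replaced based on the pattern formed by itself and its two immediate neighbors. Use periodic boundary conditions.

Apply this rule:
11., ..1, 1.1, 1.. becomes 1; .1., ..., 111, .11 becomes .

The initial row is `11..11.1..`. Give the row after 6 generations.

.111.11.11
1..11.11.1
111.11.11.
..11.11.11
11.11.11.1
.11.11.11.

.11.11.11.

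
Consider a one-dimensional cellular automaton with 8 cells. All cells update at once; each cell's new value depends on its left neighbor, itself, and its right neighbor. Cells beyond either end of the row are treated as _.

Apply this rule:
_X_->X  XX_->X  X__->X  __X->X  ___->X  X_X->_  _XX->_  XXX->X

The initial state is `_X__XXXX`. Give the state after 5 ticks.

XXXX_XXX
_XXX__XX
X_XXXX_X
X__XXX_X
XXX_XX_X

XXX_XX_X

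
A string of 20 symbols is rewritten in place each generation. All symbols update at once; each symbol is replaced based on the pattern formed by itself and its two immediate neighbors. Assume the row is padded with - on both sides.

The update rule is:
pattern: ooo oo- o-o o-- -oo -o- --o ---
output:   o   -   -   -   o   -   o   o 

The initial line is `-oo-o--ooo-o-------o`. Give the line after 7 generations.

oo----ooo----oooooo-
o--ooooo--oooooooo--
--ooooo--oooooooo--o
oooooo--oooooooo--o-
ooooo--oooooooo--o--
oooo--oooooooo--o--o
ooo--oooooooo--o--o-

ooo--oooooooo--o--o-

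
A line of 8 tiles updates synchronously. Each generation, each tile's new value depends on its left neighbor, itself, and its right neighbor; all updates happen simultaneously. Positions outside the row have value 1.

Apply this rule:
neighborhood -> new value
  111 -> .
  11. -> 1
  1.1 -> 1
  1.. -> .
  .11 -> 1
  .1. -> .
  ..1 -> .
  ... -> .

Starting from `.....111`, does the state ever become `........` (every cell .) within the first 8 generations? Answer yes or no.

.....1..
........
all cells are . at generation 2

yes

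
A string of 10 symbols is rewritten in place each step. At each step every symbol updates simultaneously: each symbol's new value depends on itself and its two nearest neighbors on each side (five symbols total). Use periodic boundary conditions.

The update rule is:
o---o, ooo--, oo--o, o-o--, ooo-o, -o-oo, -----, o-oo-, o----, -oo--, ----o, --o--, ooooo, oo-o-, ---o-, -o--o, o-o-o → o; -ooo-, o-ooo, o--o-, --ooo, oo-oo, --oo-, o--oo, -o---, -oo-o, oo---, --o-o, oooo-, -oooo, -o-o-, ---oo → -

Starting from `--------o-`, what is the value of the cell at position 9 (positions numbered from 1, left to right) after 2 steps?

o

ooooooooo-
--ooooo-o-
position 9 holds o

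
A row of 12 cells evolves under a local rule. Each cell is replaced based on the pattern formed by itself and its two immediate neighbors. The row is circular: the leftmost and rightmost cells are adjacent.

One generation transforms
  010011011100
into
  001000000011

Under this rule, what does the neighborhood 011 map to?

0

At position 4 the neighborhood is 011; the next row has 0 there.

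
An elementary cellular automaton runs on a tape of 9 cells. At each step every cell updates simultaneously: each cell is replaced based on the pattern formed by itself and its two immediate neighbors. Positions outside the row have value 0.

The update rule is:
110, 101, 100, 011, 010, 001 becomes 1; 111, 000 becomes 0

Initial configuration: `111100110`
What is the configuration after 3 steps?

100110011

step 1: 100111111
step 2: 111100001
step 3: 100110011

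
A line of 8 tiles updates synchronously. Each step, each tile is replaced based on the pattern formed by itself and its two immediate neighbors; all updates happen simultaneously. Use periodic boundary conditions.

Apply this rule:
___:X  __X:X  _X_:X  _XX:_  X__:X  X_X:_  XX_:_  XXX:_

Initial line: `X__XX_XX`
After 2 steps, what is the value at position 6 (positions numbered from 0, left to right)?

X

_XX_____
X__XXXXX
position 6 holds X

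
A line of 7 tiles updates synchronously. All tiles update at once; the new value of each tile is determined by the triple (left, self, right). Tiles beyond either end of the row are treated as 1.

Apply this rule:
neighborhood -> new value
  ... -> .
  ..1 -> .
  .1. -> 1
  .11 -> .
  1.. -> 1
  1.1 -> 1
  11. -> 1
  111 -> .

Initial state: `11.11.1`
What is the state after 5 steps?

1.11.11

step 1: .11.11.
step 2: 1.11.11
step 3: 11.11..
step 4: .11.11.  (repeats step 1; period 3)
step 5: 1.11.11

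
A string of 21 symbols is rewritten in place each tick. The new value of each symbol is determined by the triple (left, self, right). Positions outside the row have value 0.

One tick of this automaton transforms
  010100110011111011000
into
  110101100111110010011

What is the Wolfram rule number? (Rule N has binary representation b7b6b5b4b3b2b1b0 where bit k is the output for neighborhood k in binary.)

143

position 11: 111 → 1  (bit 7 = 1)
position 7: 110 → 0  (bit 6 = 0)
position 2: 101 → 0  (bit 5 = 0)
position 4: 100 → 0  (bit 4 = 0)
position 6: 011 → 1  (bit 3 = 1)
position 1: 010 → 1  (bit 2 = 1)
position 0: 001 → 1  (bit 1 = 1)
position 19: 000 → 1  (bit 0 = 1)
bits b7..b0 = 10001111 = 143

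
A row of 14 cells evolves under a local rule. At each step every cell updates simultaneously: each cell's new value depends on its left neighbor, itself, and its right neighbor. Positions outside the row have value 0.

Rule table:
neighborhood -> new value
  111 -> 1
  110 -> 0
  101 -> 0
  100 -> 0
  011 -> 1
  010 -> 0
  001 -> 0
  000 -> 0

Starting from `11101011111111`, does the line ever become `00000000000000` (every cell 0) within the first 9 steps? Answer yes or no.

11000011111110
10000011111100
00000011111000
00000011110000
00000011100000
00000011000000
00000010000000
00000000000000
all cells are 0 at step 8

yes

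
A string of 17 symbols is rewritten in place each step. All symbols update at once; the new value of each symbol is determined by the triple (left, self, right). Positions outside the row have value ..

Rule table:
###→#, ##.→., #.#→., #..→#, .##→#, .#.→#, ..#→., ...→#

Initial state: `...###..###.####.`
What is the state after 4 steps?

##.##.#.##..###.#
#..#..#.#.#.##..#
##.##.#.#.#.#.#.#
#..#..#.#.#.#.#.#

#..#..#.#.#.#.#.#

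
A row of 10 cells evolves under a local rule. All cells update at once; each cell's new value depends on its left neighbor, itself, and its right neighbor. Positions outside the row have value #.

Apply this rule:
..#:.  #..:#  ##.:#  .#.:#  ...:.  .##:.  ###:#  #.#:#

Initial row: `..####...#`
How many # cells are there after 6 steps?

step 1: #..####...
step 2: ##..####..
step 3: ###..####.
step 4: ####..####
step 5: #####..###
step 6: ######..##
count of #: 8

8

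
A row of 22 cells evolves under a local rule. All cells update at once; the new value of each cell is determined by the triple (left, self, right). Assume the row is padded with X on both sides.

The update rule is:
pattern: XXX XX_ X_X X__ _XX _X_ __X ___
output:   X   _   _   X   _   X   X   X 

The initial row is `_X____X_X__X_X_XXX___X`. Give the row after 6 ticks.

__XXXXX_XXX_XXXXX___XX

_XXXXXX_XXXX_X__X_XXX_
__XXXX___XX__XXXX__X__
XX_XX_XXX__XX_XX_XXXXX
X______X_XX_______XXXX
_XXXXXXX___XXXXXXX_XXX
__XXXXX_XXX_XXXXX___XX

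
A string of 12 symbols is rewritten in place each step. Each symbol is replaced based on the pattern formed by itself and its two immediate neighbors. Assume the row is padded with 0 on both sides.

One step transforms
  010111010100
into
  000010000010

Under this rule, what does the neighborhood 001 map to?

0

At position 0 the neighborhood is 001; the next row has 0 there.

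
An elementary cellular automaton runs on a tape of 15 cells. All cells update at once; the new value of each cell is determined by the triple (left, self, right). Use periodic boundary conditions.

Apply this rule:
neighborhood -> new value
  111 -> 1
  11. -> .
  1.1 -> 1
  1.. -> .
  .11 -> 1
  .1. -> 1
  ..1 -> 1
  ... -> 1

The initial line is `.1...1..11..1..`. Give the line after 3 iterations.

11.111.11..11.1
1.111.11..11.11
.111.11..11.111

.111.11..11.111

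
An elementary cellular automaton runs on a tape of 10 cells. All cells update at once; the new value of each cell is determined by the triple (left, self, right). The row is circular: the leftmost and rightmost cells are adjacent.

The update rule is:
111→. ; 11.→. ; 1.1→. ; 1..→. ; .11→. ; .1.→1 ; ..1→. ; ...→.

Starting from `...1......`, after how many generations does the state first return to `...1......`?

...1......

1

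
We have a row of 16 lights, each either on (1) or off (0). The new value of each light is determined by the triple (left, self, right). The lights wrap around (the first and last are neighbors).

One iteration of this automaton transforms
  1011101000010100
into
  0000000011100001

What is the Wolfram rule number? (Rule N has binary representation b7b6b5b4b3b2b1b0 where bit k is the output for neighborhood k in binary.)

position 3: 111 → 0  (bit 7 = 0)
position 4: 110 → 0  (bit 6 = 0)
position 1: 101 → 0  (bit 5 = 0)
position 7: 100 → 0  (bit 4 = 0)
position 2: 011 → 0  (bit 3 = 0)
position 0: 010 → 0  (bit 2 = 0)
position 10: 001 → 1  (bit 1 = 1)
position 8: 000 → 1  (bit 0 = 1)
bits b7..b0 = 00000011 = 3

3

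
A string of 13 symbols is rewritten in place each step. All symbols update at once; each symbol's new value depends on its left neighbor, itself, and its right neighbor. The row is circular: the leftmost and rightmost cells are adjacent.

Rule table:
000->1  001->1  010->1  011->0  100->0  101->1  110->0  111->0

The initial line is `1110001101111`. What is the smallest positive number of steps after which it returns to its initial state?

26

0000110010000
1111000110111
0000011001000
1111100011011
0000001100100
1111110001101
0000000110010
1111111000110
0000000011001
0111111100011
1000000001100
1011111110001
0100000000110
1101111111000
0010000000011
0110111111100
1001000000001
0011011111110
1100100000000
0001101111111
0110010000000
1000110111111
0011001000000
1100011011111
0001100100000
1110001101111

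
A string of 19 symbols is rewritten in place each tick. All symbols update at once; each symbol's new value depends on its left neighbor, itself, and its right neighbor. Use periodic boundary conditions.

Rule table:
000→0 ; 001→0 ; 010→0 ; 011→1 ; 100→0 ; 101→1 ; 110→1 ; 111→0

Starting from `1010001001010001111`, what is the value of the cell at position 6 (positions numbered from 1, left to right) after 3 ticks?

0

1100000000100001000
1100000000000000000
1100000000000000000
position 6 holds 0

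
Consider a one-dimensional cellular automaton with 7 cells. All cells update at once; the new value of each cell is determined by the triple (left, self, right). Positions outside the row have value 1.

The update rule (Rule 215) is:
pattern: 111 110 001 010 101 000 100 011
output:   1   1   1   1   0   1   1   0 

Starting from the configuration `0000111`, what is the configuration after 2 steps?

1111001

1111011
1111001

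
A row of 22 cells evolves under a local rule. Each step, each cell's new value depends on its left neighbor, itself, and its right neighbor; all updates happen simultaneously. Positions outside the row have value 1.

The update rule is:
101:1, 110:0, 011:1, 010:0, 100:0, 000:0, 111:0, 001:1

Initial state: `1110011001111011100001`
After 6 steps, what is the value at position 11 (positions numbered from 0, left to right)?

step 1: 0000110011000110000011
step 2: 0001100110001100000110
step 3: 0011001100011000001101
step 4: 0110011000110000011011
step 5: 1100110001100000110110
step 6: 0001100011000001101101
position 11 holds 0

0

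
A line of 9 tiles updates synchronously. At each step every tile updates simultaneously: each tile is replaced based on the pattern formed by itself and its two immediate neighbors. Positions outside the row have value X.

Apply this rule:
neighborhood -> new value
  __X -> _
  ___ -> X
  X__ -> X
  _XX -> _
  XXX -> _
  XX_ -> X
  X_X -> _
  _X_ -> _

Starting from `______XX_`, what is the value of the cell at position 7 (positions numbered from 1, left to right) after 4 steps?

XXXXX__X_
____XX___
XXX__XXX_
__XX___X_
position 7 holds _

_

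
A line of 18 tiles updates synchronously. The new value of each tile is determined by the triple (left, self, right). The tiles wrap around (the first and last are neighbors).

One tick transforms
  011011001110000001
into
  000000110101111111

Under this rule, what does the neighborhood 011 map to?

At position 1 the neighborhood is 011; the next row has 0 there.

0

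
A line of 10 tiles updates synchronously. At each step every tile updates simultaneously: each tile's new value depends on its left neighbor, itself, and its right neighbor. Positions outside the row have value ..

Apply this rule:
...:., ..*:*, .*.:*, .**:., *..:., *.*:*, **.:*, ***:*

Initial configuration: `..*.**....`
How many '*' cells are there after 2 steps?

5

step 1: .***.*....
step 2: *.****....
count of *: 5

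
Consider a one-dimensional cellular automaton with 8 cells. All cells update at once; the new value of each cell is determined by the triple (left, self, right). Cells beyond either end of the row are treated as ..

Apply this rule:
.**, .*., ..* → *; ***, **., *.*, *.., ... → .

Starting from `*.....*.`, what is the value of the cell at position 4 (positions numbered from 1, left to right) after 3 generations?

*....**.
*...**..
*..**...
position 4 holds *

*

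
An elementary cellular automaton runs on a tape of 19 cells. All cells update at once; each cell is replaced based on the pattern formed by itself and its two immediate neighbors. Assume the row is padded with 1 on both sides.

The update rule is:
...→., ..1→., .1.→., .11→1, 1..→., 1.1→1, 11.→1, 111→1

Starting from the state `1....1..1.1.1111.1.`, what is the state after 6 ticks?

1.........111111111

tick 1: 1........1.111111.1
tick 2: 1.........111111111
tick 3: 1.........111111111  (fixed point — unchanged through tick 6)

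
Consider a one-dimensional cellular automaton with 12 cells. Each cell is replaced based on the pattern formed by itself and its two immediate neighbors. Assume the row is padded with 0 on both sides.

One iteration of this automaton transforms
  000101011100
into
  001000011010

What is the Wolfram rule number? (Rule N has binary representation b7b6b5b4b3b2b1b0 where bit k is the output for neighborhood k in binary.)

position 8: 111 → 1  (bit 7 = 1)
position 9: 110 → 0  (bit 6 = 0)
position 4: 101 → 0  (bit 5 = 0)
position 10: 100 → 1  (bit 4 = 1)
position 7: 011 → 1  (bit 3 = 1)
position 3: 010 → 0  (bit 2 = 0)
position 2: 001 → 1  (bit 1 = 1)
position 0: 000 → 0  (bit 0 = 0)
bits b7..b0 = 10011010 = 154

154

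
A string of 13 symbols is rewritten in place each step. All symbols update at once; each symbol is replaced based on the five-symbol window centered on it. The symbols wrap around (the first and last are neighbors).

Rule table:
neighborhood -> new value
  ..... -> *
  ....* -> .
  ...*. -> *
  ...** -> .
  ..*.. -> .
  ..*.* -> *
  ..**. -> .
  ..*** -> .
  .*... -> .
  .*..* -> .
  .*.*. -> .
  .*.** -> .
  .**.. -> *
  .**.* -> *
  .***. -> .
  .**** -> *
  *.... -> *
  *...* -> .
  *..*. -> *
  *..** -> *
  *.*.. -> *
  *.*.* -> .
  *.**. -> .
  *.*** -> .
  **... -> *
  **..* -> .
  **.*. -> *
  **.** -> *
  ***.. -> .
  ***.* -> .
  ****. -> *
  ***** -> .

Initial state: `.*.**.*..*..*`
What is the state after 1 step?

....***.*..**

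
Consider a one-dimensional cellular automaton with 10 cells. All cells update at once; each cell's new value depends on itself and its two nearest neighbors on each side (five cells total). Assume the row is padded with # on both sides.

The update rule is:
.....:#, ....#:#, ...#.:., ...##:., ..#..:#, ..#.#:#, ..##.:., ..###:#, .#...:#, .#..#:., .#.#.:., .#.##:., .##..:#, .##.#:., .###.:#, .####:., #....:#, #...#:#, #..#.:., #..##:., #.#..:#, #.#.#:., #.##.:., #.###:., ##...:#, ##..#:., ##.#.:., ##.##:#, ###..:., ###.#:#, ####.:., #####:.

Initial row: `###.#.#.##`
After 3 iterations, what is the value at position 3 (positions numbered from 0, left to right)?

..#.......
..#######.
..#.....##
position 3 holds .

.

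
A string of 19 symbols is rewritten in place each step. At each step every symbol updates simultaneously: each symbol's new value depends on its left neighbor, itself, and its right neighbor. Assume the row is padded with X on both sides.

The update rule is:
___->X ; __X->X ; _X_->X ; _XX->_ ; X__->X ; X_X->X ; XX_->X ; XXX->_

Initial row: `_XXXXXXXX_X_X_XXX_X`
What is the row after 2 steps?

XXXXXXXX_____XXX_XX

X_______XXXXXX__XX_
XXXXXXXX_____XXX_XX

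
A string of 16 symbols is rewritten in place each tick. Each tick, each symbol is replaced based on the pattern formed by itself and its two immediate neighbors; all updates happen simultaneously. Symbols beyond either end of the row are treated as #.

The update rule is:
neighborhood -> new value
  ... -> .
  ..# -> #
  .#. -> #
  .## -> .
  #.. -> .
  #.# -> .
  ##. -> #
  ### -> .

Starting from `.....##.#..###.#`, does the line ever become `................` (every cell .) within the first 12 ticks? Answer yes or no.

no

....#.#.#.#..#..
...##.#.#.#.##.#
..#.#.#.#.#..#..
.##.#.#.#.#.##.#
..#.#.#.#.#..#..  (repeats tick 3; period 2)
tick 12: .##.#.#.#.#.##.#
tick 12 is .##.#.#.#.#.##.#, still not uniform .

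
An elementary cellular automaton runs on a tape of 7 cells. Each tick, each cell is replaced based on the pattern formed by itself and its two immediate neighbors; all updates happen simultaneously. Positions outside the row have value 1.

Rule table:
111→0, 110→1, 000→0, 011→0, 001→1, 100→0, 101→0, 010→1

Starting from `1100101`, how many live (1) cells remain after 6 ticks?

tick 1: 0101100
tick 2: 0100101
tick 3: 0101100  (repeats tick 1; period 2)
tick 6: 0100101
count of 1: 3

3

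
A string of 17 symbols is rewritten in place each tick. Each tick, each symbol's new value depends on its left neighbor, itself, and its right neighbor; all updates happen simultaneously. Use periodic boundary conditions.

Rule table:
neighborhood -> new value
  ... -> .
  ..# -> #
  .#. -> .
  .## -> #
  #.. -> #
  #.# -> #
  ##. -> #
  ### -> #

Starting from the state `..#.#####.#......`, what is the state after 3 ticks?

.###########.#..#

.#.#######.#.....
#.#########.#....
.###########.#..#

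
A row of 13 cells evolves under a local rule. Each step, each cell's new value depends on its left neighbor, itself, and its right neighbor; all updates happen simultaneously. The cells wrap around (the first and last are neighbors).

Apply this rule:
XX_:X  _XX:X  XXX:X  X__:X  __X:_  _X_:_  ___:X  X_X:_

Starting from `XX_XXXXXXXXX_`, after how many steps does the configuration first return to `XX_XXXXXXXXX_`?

1

step 1: XX_XXXXXXXXX_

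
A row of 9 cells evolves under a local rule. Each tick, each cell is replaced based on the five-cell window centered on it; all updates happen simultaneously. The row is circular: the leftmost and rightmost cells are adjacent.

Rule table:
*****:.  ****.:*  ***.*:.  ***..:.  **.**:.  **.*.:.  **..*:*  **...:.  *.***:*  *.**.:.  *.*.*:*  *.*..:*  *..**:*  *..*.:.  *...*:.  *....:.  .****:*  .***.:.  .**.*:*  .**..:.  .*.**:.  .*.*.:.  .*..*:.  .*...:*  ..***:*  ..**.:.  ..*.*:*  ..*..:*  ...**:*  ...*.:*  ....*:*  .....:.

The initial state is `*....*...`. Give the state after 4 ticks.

*...*.*..

tick 1: **.****.*
tick 2: ...***..*
tick 3: *.**..*.*
tick 4: *...*.*..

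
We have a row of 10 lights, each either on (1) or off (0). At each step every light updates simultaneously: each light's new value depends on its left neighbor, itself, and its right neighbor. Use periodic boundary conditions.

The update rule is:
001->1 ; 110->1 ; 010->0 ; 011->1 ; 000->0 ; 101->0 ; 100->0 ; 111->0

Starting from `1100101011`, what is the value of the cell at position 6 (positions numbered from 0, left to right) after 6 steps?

1

0101000010
1000000100
0000001001
0000010010
0000100100
0001001000
position 6 holds 1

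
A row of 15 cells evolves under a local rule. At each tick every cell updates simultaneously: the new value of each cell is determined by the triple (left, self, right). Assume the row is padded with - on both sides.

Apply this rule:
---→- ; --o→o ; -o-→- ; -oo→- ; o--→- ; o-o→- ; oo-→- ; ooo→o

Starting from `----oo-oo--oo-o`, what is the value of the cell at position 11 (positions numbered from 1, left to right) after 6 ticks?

-

tick 1: ---o------o----
tick 2: --o------o-----
tick 3: -o------o------
tick 4: o------o-------
tick 5: ------o--------
tick 6: -----o---------
position 11 holds -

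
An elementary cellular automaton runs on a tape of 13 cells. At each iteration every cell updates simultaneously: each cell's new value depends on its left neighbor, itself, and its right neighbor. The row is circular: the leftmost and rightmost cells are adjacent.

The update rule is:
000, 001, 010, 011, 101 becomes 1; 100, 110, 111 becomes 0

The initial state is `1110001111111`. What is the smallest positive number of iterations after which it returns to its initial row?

0000111000000
1111100011111
0000001110000
1111111000111
0000000011100
1111111110001
0000000000111
0111111111100
1100000000001
0001111111111
0111000000000
1100011111111
0001110000000
1111000111111
0000011100000
1111110001111
0000000111000
1111111100011
0000000001110
1111111111000
1000000000011
0011111111110
1110000000000
1000111111111
0011100000000
1110001111111

26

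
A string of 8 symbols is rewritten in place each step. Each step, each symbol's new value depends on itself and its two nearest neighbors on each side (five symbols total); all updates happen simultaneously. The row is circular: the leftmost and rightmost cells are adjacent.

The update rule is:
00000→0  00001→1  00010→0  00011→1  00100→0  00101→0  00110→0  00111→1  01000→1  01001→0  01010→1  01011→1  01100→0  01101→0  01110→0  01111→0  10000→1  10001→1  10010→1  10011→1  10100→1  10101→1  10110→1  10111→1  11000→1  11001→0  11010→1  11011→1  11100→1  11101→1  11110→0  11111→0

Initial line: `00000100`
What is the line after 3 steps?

00010011
11000100
00110001

00110001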